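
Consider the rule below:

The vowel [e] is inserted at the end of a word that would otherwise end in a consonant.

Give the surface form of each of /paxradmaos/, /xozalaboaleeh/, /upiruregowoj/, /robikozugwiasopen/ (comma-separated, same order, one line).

paxradmaose, xozalaboaleehe, upiruregowoje, robikozugwiasopene

/paxradmaos/: the form ends in the consonant /s/, so [e] is inserted word-finally. → [paxradmaose].
/xozalaboaleeh/: the form ends in the consonant /h/, so [e] is inserted word-finally. → [xozalaboaleehe].
/upiruregowoj/: the form ends in the consonant /j/, so [e] is inserted word-finally. → [upiruregowoje].
/robikozugwiasopen/: the form ends in the consonant /n/, so [e] is inserted word-finally. → [robikozugwiasopene].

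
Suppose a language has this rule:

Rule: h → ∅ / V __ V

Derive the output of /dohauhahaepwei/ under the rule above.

/h/ occurs between vowels /o/ and /a/, so it deletes.
/h/ occurs between vowels /u/ and /a/, so it deletes.
/h/ occurs between vowels /a/ and /a/, so it deletes.
Surface form: [doauaaepwei].

doauaaepwei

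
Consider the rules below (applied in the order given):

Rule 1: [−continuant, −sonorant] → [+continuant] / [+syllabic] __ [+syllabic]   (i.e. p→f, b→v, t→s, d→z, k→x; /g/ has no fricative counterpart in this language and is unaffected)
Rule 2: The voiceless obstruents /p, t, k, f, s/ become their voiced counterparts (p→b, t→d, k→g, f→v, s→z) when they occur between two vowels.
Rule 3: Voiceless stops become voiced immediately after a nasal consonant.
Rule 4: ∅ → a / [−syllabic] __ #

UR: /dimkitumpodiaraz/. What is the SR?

Rule 1 (intervocalic spirantization): /t/ is a stop between vowels /i/ and /u/, so it spirantizes to the fricative [s]. /d/ is a stop between vowels /o/ and /i/, so it spirantizes to the fricative [z]. /dimkitumpodiaraz/ → dimkisumpoziaraz.
Rule 2 (intervocalic voicing): /s/ is a voiceless obstruent between vowels /i/ and /u/, so it voices to [z]. /dimkisumpoziaraz/ → dimkizumpoziaraz.
Rule 3 (post-nasal voicing): /k/ is a voiceless stop immediately after the nasal /m/, so it voices to [g]. /p/ is a voiceless stop immediately after the nasal /m/, so it voices to [b]. /dimkizumpoziaraz/ → dimgizumboziaraz.
Rule 4 (final a-epenthesis): the form ends in the consonant /z/, so [a] is inserted word-finally. /dimgizumboziaraz/ → dimgizumboziaraza.

dimgizumboziaraza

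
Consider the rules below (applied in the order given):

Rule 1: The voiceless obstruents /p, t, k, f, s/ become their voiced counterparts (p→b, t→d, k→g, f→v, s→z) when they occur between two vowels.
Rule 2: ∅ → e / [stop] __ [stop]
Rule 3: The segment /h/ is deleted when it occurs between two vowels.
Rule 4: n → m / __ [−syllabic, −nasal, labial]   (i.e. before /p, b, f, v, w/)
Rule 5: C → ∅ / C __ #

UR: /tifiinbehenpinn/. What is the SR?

Rule 1 (intervocalic voicing): /f/ is a voiceless obstruent between vowels /i/ and /i/, so it voices to [v]. /tifiinbehenpinn/ → tiviinbehenpinn.
Rule 2 (stop-cluster e-epenthesis): no segment meets the environment; /tiviinbehenpinn/ is unchanged.
Rule 3 (intervocalic h-deletion): /h/ occurs between vowels /e/ and /e/, so it deletes. /tiviinbehenpinn/ → tiviinbeenpinn.
Rule 4 (nasal place assimilation): /n/ precedes the labial consonant /b/, so it assimilates in place to [m]. /n/ precedes the labial consonant /p/, so it assimilates in place to [m]. /tiviinbeenpinn/ → tiviimbeempinn.
Rule 5 (final cluster simplification): /n/ is the second consonant of a word-final cluster /nn/, so it deletes. /tiviimbeempinn/ → tiviimbeempin.

tiviimbeempin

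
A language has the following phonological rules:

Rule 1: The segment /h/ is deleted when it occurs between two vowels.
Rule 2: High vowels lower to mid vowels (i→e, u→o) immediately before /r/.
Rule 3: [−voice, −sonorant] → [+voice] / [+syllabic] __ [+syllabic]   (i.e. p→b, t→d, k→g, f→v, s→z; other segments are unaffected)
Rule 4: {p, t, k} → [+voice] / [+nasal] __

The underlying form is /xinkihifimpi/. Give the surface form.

Rule 1 (intervocalic h-deletion): /h/ occurs between vowels /i/ and /i/, so it deletes. /xinkihifimpi/ → xinkiifimpi.
Rule 2 (pre-rhotic lowering): no segment meets the environment; /xinkiifimpi/ is unchanged.
Rule 3 (intervocalic voicing): /f/ is a voiceless obstruent between vowels /i/ and /i/, so it voices to [v]. /xinkiifimpi/ → xinkiivimpi.
Rule 4 (post-nasal voicing): /k/ is a voiceless stop immediately after the nasal /n/, so it voices to [g]. /p/ is a voiceless stop immediately after the nasal /m/, so it voices to [b]. /xinkiivimpi/ → xingiivimbi.

xingiivimbi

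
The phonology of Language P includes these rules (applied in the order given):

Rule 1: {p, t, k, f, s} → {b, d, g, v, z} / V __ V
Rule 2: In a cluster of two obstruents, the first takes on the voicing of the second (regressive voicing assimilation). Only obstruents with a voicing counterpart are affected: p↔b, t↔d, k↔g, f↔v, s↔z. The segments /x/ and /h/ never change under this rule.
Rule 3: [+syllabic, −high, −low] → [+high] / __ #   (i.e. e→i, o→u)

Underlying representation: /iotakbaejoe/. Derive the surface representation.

iodagbaejoi

Rule 1 (intervocalic voicing): /t/ is a voiceless obstruent between vowels /o/ and /a/, so it voices to [d]. /iotakbaejoe/ → iodakbaejoe.
Rule 2 (regressive voicing assimilation): /k/ precedes the voiced obstruent /b/, so it voices to [g] by assimilation. /iodakbaejoe/ → iodagbaejoe.
Rule 3 (final vowel raising): /e/ is a mid vowel in word-final position, so it raises to [i]. /iodagbaejoe/ → iodagbaejoi.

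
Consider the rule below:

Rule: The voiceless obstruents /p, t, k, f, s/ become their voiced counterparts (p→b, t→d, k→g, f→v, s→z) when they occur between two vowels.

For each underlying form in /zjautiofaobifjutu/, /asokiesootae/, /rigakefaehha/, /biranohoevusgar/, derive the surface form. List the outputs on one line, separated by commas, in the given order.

/zjautiofaobifjutu/: /t/ is a voiceless obstruent between vowels /u/ and /i/, so it voices to [d]. /f/ is a voiceless obstruent between vowels /o/ and /a/, so it voices to [v]. /t/ is a voiceless obstruent between vowels /u/ and /u/, so it voices to [d]. → [zjaudiovaobifjudu].
/asokiesootae/: /s/ is a voiceless obstruent between vowels /a/ and /o/, so it voices to [z]. /k/ is a voiceless obstruent between vowels /o/ and /i/, so it voices to [g]. /s/ is a voiceless obstruent between vowels /e/ and /o/, so it voices to [z]. /t/ is a voiceless obstruent between vowels /o/ and /a/, so it voices to [d]. → [azogiezoodae].
/rigakefaehha/: /k/ is a voiceless obstruent between vowels /a/ and /e/, so it voices to [g]. /f/ is a voiceless obstruent between vowels /e/ and /a/, so it voices to [v]. → [rigagevaehha].
/biranohoevusgar/: the rule's environment is not met; surfaces unchanged as [biranohoevusgar].

zjaudiovaobifjudu, azogiezoodae, rigagevaehha, biranohoevusgar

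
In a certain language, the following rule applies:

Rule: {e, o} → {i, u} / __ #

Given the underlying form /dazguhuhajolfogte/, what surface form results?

dazguhuhajolfogti

/e/ is a mid vowel in word-final position, so it raises to [i].
Surface form: [dazguhuhajolfogti].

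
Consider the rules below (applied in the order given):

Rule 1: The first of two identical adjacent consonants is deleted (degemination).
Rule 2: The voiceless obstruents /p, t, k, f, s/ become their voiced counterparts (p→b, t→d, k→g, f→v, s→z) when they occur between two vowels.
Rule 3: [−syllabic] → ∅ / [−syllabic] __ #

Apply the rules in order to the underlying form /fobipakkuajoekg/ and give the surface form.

fobibaguajoek

Rule 1 (degemination): /kk/ is a geminate; the first /k/ deletes. /fobipakkuajoekg/ → fobipakuajoekg.
Rule 2 (intervocalic voicing): /p/ is a voiceless obstruent between vowels /i/ and /a/, so it voices to [b]. /k/ is a voiceless obstruent between vowels /a/ and /u/, so it voices to [g]. /fobipakuajoekg/ → fobibaguajoekg.
Rule 3 (final cluster simplification): /g/ is the second consonant of a word-final cluster /kg/, so it deletes. /fobibaguajoekg/ → fobibaguajoek.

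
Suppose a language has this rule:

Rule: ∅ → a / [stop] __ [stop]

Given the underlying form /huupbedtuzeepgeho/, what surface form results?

/p/ and /b/ form a stop–stop cluster, so [a] is inserted between them.
/d/ and /t/ form a stop–stop cluster, so [a] is inserted between them.
/p/ and /g/ form a stop–stop cluster, so [a] is inserted between them.
Surface form: [huupabedatuzeepageho].

huupabedatuzeepageho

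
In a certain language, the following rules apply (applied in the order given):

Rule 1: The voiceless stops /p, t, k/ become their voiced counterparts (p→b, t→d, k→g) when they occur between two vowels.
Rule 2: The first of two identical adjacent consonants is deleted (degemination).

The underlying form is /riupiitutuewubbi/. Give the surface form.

riubiiduduewubi

Rule 1 (intervocalic voicing): /p/ is a voiceless stop between vowels /u/ and /i/, so it voices to [b]. /t/ is a voiceless stop between vowels /i/ and /u/, so it voices to [d]. /t/ is a voiceless stop between vowels /u/ and /u/, so it voices to [d]. /riupiitutuewubbi/ → riubiiduduewubbi.
Rule 2 (degemination): /bb/ is a geminate; the first /b/ deletes. /riubiiduduewubbi/ → riubiiduduewubi.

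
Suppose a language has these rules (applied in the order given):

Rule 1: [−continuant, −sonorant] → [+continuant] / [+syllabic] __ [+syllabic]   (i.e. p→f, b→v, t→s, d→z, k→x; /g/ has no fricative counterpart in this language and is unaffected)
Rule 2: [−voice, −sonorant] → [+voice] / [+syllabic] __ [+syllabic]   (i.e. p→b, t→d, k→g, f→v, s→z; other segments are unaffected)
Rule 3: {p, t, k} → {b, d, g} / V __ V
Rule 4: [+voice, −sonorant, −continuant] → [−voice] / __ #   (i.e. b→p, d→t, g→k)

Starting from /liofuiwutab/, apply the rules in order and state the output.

Rule 1 (intervocalic spirantization): /t/ is a stop between vowels /u/ and /a/, so it spirantizes to the fricative [s]. /liofuiwutab/ → liofuiwusab.
Rule 2 (intervocalic voicing): /f/ is a voiceless obstruent between vowels /o/ and /u/, so it voices to [v]. /s/ is a voiceless obstruent between vowels /u/ and /a/, so it voices to [z]. /liofuiwusab/ → liovuiwuzab.
Rule 3 (intervocalic voicing): no segment meets the environment; /liovuiwuzab/ is unchanged.
Rule 4 (final devoicing): /b/ is a voiced stop in word-final position, so it devoices to [p]. /liovuiwuzab/ → liovuiwuzap.

liovuiwuzap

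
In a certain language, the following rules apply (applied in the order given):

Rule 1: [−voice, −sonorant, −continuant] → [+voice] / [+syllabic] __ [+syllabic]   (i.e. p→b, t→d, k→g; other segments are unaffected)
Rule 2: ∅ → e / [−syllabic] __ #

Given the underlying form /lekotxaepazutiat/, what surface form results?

legotxaebazudiate

Rule 1 (intervocalic voicing): /k/ is a voiceless stop between vowels /e/ and /o/, so it voices to [g]. /p/ is a voiceless stop between vowels /e/ and /a/, so it voices to [b]. /t/ is a voiceless stop between vowels /u/ and /i/, so it voices to [d]. /lekotxaepazutiat/ → legotxaebazudiat.
Rule 2 (final e-epenthesis): the form ends in the consonant /t/, so [e] is inserted word-finally. /legotxaebazudiat/ → legotxaebazudiate.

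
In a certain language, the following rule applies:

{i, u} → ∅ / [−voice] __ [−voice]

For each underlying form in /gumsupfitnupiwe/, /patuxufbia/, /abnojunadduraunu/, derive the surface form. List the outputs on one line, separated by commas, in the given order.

gumspftnupiwe, patxfbia, abnojunadduraunu

/gumsupfitnupiwe/: /u/ is a high vowel flanked by voiceless consonants /s/ and /p/, so it deletes. /i/ is a high vowel flanked by voiceless consonants /f/ and /t/, so it deletes. → [gumspftnupiwe].
/patuxufbia/: /u/ is a high vowel flanked by voiceless consonants /t/ and /x/, so it deletes. /u/ is a high vowel flanked by voiceless consonants /x/ and /f/, so it deletes. → [patxfbia].
/abnojunadduraunu/: the rule's environment is not met; surfaces unchanged as [abnojunadduraunu].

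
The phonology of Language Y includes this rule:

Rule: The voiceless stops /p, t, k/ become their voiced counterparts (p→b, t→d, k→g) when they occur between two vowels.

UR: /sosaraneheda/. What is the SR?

sosaraneheda

No segment of /sosaraneheda/ meets the structural description of the rule, so the form surfaces unchanged.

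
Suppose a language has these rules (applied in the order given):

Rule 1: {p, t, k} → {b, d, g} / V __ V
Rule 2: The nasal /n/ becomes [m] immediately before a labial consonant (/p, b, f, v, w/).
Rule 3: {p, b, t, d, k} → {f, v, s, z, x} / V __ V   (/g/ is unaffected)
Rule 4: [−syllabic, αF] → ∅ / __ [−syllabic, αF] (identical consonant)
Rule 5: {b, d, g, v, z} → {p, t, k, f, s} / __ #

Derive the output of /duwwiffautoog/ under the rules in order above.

Rule 1 (intervocalic voicing): /t/ is a voiceless stop between vowels /u/ and /o/, so it voices to [d]. /duwwiffautoog/ → duwwiffaudoog.
Rule 2 (nasal place assimilation): no segment meets the environment; /duwwiffaudoog/ is unchanged.
Rule 3 (intervocalic spirantization): /d/ is a stop between vowels /u/ and /o/, so it spirantizes to the fricative [z]. /duwwiffaudoog/ → duwwiffauzoog.
Rule 4 (degemination): /ww/ is a geminate; the first /w/ deletes. /ff/ is a geminate; the first /f/ deletes. /duwwiffauzoog/ → duwifauzoog.
Rule 5 (final devoicing): /g/ is a voiced obstruent in word-final position, so it devoices to [k]. /duwifauzoog/ → duwifauzook.

duwifauzook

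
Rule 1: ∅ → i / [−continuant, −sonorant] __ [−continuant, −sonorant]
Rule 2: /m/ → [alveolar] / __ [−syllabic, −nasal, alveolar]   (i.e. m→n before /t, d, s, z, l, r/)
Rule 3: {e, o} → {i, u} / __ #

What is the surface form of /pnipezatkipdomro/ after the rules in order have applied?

Rule 1 (stop-cluster i-epenthesis): /t/ and /k/ form a stop–stop cluster, so [i] is inserted between them. /p/ and /d/ form a stop–stop cluster, so [i] is inserted between them. /pnipezatkipdomro/ → pnipezatikipidomro.
Rule 2 (nasal place assimilation): /m/ precedes the alveolar consonant /r/, so it assimilates in place to [n]. /pnipezatikipidomro/ → pnipezatikipidonro.
Rule 3 (final vowel raising): /o/ is a mid vowel in word-final position, so it raises to [u]. /pnipezatikipidonro/ → pnipezatikipidonru.

pnipezatikipidonru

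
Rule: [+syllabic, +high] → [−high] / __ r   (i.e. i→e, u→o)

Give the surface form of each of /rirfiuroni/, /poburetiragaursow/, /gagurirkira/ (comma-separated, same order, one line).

/rirfiuroni/: /i/ is a high vowel immediately before /r/, so it lowers to [e]. /u/ is a high vowel immediately before /r/, so it lowers to [o]. → [rerfioroni].
/poburetiragaursow/: /u/ is a high vowel immediately before /r/, so it lowers to [o]. /i/ is a high vowel immediately before /r/, so it lowers to [e]. /u/ is a high vowel immediately before /r/, so it lowers to [o]. → [poboreteragaorsow].
/gagurirkira/: /u/ is a high vowel immediately before /r/, so it lowers to [o]. /i/ is a high vowel immediately before /r/, so it lowers to [e]. /i/ is a high vowel immediately before /r/, so it lowers to [e]. → [gagorerkera].

rerfioroni, poboreteragaorsow, gagorerkera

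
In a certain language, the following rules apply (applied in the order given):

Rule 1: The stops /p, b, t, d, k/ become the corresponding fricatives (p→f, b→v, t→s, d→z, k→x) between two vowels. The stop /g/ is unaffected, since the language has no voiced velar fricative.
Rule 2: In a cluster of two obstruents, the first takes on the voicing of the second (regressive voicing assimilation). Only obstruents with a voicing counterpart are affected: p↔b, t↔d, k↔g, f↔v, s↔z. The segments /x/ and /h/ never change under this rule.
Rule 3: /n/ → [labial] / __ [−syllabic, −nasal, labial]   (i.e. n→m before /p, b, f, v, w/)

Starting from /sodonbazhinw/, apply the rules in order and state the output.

Rule 1 (intervocalic spirantization): /d/ is a stop between vowels /o/ and /o/, so it spirantizes to the fricative [z]. /sodonbazhinw/ → sozonbazhinw.
Rule 2 (regressive voicing assimilation): /z/ precedes the voiceless obstruent /h/, so it devoices to [s] by assimilation. /sozonbazhinw/ → sozonbashinw.
Rule 3 (nasal place assimilation): /n/ precedes the labial consonant /b/, so it assimilates in place to [m]. /n/ precedes the labial consonant /w/, so it assimilates in place to [m]. /sozonbashinw/ → sozombashimw.

sozombashimw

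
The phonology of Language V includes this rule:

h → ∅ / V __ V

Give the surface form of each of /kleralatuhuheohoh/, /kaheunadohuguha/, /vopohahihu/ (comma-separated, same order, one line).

/kleralatuhuheohoh/: /h/ occurs between vowels /u/ and /u/, so it deletes. /h/ occurs between vowels /u/ and /e/, so it deletes. /h/ occurs between vowels /o/ and /o/, so it deletes. → [kleralatuueooh].
/kaheunadohuguha/: /h/ occurs between vowels /a/ and /e/, so it deletes. /h/ occurs between vowels /o/ and /u/, so it deletes. /h/ occurs between vowels /u/ and /a/, so it deletes. → [kaeunadougua].
/vopohahihu/: /h/ occurs between vowels /o/ and /a/, so it deletes. /h/ occurs between vowels /a/ and /i/, so it deletes. /h/ occurs between vowels /i/ and /u/, so it deletes. → [vopoaiu].

kleralatuueooh, kaeunadougua, vopoaiu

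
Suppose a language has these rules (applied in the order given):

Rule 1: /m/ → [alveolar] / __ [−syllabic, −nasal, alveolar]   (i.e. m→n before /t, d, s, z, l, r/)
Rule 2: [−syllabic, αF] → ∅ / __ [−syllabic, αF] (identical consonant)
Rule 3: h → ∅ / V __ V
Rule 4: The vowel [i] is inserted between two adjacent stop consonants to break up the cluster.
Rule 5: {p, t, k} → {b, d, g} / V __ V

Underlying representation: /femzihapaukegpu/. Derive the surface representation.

fenziabaugegibu

Rule 1 (nasal place assimilation): /m/ precedes the alveolar consonant /z/, so it assimilates in place to [n]. /femzihapaukegpu/ → fenzihapaukegpu.
Rule 2 (degemination): no segment meets the environment; /fenzihapaukegpu/ is unchanged.
Rule 3 (intervocalic h-deletion): /h/ occurs between vowels /i/ and /a/, so it deletes. /fenzihapaukegpu/ → fenziapaukegpu.
Rule 4 (stop-cluster i-epenthesis): /g/ and /p/ form a stop–stop cluster, so [i] is inserted between them. /fenziapaukegpu/ → fenziapaukegipu.
Rule 5 (intervocalic voicing): /p/ is a voiceless stop between vowels /a/ and /a/, so it voices to [b]. /k/ is a voiceless stop between vowels /u/ and /e/, so it voices to [g]. /p/ is a voiceless stop between vowels /i/ and /u/, so it voices to [b]. /fenziapaukegipu/ → fenziabaugegibu.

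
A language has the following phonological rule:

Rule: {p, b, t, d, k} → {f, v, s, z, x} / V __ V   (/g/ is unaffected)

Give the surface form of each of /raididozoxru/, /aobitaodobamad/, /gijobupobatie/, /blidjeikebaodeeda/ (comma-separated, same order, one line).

/raididozoxru/: /d/ is a stop between vowels /i/ and /i/, so it spirantizes to the fricative [z]. /d/ is a stop between vowels /i/ and /o/, so it spirantizes to the fricative [z]. → [raizizozoxru].
/aobitaodobamad/: /b/ is a stop between vowels /o/ and /i/, so it spirantizes to the fricative [v]. /t/ is a stop between vowels /i/ and /a/, so it spirantizes to the fricative [s]. /d/ is a stop between vowels /o/ and /o/, so it spirantizes to the fricative [z]. /b/ is a stop between vowels /o/ and /a/, so it spirantizes to the fricative [v]. → [aovisaozovamad].
/gijobupobatie/: /b/ is a stop between vowels /o/ and /u/, so it spirantizes to the fricative [v]. /p/ is a stop between vowels /u/ and /o/, so it spirantizes to the fricative [f]. /b/ is a stop between vowels /o/ and /a/, so it spirantizes to the fricative [v]. /t/ is a stop between vowels /a/ and /i/, so it spirantizes to the fricative [s]. → [gijovufovasie].
/blidjeikebaodeeda/: /k/ is a stop between vowels /i/ and /e/, so it spirantizes to the fricative [x]. /b/ is a stop between vowels /e/ and /a/, so it spirantizes to the fricative [v]. /d/ is a stop between vowels /o/ and /e/, so it spirantizes to the fricative [z]. /d/ is a stop between vowels /e/ and /a/, so it spirantizes to the fricative [z]. → [blidjeixevaozeeza].

raizizozoxru, aovisaozovamad, gijovufovasie, blidjeixevaozeeza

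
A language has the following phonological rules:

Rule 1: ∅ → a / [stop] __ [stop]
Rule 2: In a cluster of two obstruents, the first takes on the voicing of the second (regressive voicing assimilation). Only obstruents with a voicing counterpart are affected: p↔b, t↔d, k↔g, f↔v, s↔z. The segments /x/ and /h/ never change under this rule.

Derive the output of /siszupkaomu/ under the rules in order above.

Rule 1 (stop-cluster a-epenthesis): /p/ and /k/ form a stop–stop cluster, so [a] is inserted between them. /siszupkaomu/ → siszupakaomu.
Rule 2 (regressive voicing assimilation): /s/ precedes the voiced obstruent /z/, so it voices to [z] by assimilation. /siszupakaomu/ → sizzupakaomu.

sizzupakaomu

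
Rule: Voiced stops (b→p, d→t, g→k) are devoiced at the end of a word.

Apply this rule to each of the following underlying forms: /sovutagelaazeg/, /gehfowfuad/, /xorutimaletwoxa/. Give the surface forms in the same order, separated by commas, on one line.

/sovutagelaazeg/: /g/ is a voiced stop in word-final position, so it devoices to [k]. → [sovutagelaazek].
/gehfowfuad/: /d/ is a voiced stop in word-final position, so it devoices to [t]. → [gehfowfuat].
/xorutimaletwoxa/: the rule's environment is not met; surfaces unchanged as [xorutimaletwoxa].

sovutagelaazek, gehfowfuat, xorutimaletwoxa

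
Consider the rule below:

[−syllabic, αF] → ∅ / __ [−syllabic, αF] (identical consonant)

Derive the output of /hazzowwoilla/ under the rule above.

/zz/ is a geminate; the first /z/ deletes.
/ww/ is a geminate; the first /w/ deletes.
/ll/ is a geminate; the first /l/ deletes.
The other instances of /h/, /z/, /w/, /l/ do not occur in the required environment and remain unchanged.
Surface form: [hazowoila].

hazowoila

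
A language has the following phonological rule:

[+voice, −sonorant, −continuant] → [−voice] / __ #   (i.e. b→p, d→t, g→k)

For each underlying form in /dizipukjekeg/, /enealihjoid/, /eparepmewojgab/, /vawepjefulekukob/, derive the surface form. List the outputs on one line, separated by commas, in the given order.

/dizipukjekeg/: /g/ is a voiced stop in word-final position, so it devoices to [k]. → [dizipukjekek].
/enealihjoid/: /d/ is a voiced stop in word-final position, so it devoices to [t]. → [enealihjoit].
/eparepmewojgab/: /b/ is a voiced stop in word-final position, so it devoices to [p]. → [eparepmewojgap].
/vawepjefulekukob/: /b/ is a voiced stop in word-final position, so it devoices to [p]. → [vawepjefulekukop].

dizipukjekek, enealihjoit, eparepmewojgap, vawepjefulekukop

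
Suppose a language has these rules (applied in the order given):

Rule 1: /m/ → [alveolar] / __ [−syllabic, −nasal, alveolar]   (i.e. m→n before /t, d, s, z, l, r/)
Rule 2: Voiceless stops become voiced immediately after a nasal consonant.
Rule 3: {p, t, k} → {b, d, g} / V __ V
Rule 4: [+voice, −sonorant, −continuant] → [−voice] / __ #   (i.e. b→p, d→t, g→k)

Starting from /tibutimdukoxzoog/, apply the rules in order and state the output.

Rule 1 (nasal place assimilation): /m/ precedes the alveolar consonant /d/, so it assimilates in place to [n]. /tibutimdukoxzoog/ → tibutindukoxzoog.
Rule 2 (post-nasal voicing): no segment meets the environment; /tibutindukoxzoog/ is unchanged.
Rule 3 (intervocalic voicing): /t/ is a voiceless stop between vowels /u/ and /i/, so it voices to [d]. /k/ is a voiceless stop between vowels /u/ and /o/, so it voices to [g]. /tibutindukoxzoog/ → tibudindugoxzoog.
Rule 4 (final devoicing): /g/ is a voiced stop in word-final position, so it devoices to [k]. /tibudindugoxzoog/ → tibudindugoxzook.

tibudindugoxzook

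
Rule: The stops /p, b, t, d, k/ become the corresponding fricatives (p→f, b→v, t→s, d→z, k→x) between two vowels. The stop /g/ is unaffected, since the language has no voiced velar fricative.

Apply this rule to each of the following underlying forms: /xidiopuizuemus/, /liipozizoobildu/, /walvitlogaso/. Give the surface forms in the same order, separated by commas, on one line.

/xidiopuizuemus/: /d/ is a stop between vowels /i/ and /i/, so it spirantizes to the fricative [z]. /p/ is a stop between vowels /o/ and /u/, so it spirantizes to the fricative [f]. → [xiziofuizuemus].
/liipozizoobildu/: /p/ is a stop between vowels /i/ and /o/, so it spirantizes to the fricative [f]. /b/ is a stop between vowels /o/ and /i/, so it spirantizes to the fricative [v]. → [liifozizoovildu].
/walvitlogaso/: the rule's environment is not met; surfaces unchanged as [walvitlogaso].

xiziofuizuemus, liifozizoovildu, walvitlogaso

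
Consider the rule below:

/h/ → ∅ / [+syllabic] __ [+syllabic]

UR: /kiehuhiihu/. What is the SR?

/h/ occurs between vowels /e/ and /u/, so it deletes.
/h/ occurs between vowels /u/ and /i/, so it deletes.
/h/ occurs between vowels /i/ and /u/, so it deletes.
Surface form: [kieuiiu].

kieuiiu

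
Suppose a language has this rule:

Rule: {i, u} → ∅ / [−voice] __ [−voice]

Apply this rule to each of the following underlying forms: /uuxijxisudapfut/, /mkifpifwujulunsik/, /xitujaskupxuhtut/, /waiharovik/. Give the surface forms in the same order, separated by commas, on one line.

/uuxijxisudapfut/: /i/ is a high vowel flanked by voiceless consonants /x/ and /s/, so it deletes. /u/ is a high vowel flanked by voiceless consonants /f/ and /t/, so it deletes. → [uuxijxsudapft].
/mkifpifwujulunsik/: /i/ is a high vowel flanked by voiceless consonants /k/ and /f/, so it deletes. /i/ is a high vowel flanked by voiceless consonants /p/ and /f/, so it deletes. /i/ is a high vowel flanked by voiceless consonants /s/ and /k/, so it deletes. → [mkfpfwujulunsk].
/xitujaskupxuhtut/: /i/ is a high vowel flanked by voiceless consonants /x/ and /t/, so it deletes. /u/ is a high vowel flanked by voiceless consonants /k/ and /p/, so it deletes. /u/ is a high vowel flanked by voiceless consonants /x/ and /h/, so it deletes. /u/ is a high vowel flanked by voiceless consonants /t/ and /t/, so it deletes. → [xtujaskpxhtt].
/waiharovik/: the rule's environment is not met; surfaces unchanged as [waiharovik].

uuxijxsudapft, mkfpfwujulunsk, xtujaskpxhtt, waiharovik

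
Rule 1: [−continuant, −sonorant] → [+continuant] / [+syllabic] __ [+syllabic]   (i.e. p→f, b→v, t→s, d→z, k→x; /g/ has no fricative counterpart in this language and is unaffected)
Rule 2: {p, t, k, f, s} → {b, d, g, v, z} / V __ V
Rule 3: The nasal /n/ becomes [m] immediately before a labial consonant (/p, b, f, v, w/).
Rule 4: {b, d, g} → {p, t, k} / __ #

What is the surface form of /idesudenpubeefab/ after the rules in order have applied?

Rule 1 (intervocalic spirantization): /d/ is a stop between vowels /i/ and /e/, so it spirantizes to the fricative [z]. /d/ is a stop between vowels /u/ and /e/, so it spirantizes to the fricative [z]. /b/ is a stop between vowels /u/ and /e/, so it spirantizes to the fricative [v]. /idesudenpubeefab/ → izesuzenpuveefab.
Rule 2 (intervocalic voicing): /s/ is a voiceless obstruent between vowels /e/ and /u/, so it voices to [z]. /f/ is a voiceless obstruent between vowels /e/ and /a/, so it voices to [v]. /izesuzenpuveefab/ → izezuzenpuveevab.
Rule 3 (nasal place assimilation): /n/ precedes the labial consonant /p/, so it assimilates in place to [m]. /izezuzenpuveevab/ → izezuzempuveevab.
Rule 4 (final devoicing): /b/ is a voiced stop in word-final position, so it devoices to [p]. /izezuzempuveevab/ → izezuzempuveevap.

izezuzempuveevap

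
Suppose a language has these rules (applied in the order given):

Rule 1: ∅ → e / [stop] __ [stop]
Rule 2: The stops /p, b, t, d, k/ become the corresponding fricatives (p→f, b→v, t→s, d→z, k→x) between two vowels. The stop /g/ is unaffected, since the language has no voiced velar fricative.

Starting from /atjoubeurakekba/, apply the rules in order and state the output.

atjouveuraxexeva

Rule 1 (stop-cluster e-epenthesis): /k/ and /b/ form a stop–stop cluster, so [e] is inserted between them. /atjoubeurakekba/ → atjoubeurakekeba.
Rule 2 (intervocalic spirantization): /b/ is a stop between vowels /u/ and /e/, so it spirantizes to the fricative [v]. /k/ is a stop between vowels /a/ and /e/, so it spirantizes to the fricative [x]. /k/ is a stop between vowels /e/ and /e/, so it spirantizes to the fricative [x]. /b/ is a stop between vowels /e/ and /a/, so it spirantizes to the fricative [v]. /atjoubeurakekeba/ → atjouveuraxexeva.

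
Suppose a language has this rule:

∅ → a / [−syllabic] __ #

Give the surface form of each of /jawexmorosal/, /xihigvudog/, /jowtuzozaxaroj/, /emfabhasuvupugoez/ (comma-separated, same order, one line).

jawexmorosala, xihigvudoga, jowtuzozaxaroja, emfabhasuvupugoeza

/jawexmorosal/: the form ends in the consonant /l/, so [a] is inserted word-finally. → [jawexmorosala].
/xihigvudog/: the form ends in the consonant /g/, so [a] is inserted word-finally. → [xihigvudoga].
/jowtuzozaxaroj/: the form ends in the consonant /j/, so [a] is inserted word-finally. → [jowtuzozaxaroja].
/emfabhasuvupugoez/: the form ends in the consonant /z/, so [a] is inserted word-finally. → [emfabhasuvupugoeza].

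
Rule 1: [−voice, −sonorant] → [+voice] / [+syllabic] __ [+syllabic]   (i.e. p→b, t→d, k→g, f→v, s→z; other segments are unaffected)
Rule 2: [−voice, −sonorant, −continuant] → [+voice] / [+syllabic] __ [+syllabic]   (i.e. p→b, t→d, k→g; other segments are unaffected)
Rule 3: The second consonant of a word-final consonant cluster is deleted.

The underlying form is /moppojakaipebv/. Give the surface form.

moppojagaibeb

Rule 1 (intervocalic voicing): /k/ is a voiceless obstruent between vowels /a/ and /a/, so it voices to [g]. /p/ is a voiceless obstruent between vowels /i/ and /e/, so it voices to [b]. /moppojakaipebv/ → moppojagaibebv.
Rule 2 (intervocalic voicing): no segment meets the environment; /moppojagaibebv/ is unchanged.
Rule 3 (final cluster simplification): /v/ is the second consonant of a word-final cluster /bv/, so it deletes. /moppojagaibebv/ → moppojagaibeb.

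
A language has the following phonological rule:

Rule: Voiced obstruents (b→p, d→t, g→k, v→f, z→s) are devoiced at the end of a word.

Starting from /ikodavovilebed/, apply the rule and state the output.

ikodavovilebet

/d/ is a voiced obstruent in word-final position, so it devoices to [t].
The other instances of /d/, /v/, /b/ do not occur in the required environment and remain unchanged.
Surface form: [ikodavovilebet].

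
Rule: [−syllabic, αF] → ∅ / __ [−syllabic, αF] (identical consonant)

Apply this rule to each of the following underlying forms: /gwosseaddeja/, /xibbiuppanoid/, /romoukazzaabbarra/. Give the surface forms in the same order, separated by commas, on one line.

gwoseadeja, xibiupanoid, romoukazaabara

/gwosseaddeja/: /ss/ is a geminate; the first /s/ deletes. /dd/ is a geminate; the first /d/ deletes. → [gwoseadeja].
/xibbiuppanoid/: /bb/ is a geminate; the first /b/ deletes. /pp/ is a geminate; the first /p/ deletes. → [xibiupanoid].
/romoukazzaabbarra/: /zz/ is a geminate; the first /z/ deletes. /bb/ is a geminate; the first /b/ deletes. /rr/ is a geminate; the first /r/ deletes. → [romoukazaabara].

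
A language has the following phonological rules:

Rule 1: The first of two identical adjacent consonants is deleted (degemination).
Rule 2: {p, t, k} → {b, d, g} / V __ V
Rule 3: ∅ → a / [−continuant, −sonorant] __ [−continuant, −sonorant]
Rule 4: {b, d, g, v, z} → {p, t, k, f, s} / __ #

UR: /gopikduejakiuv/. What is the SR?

gobikaduejagiuf

Rule 1 (degemination): no segment meets the environment; /gopikduejakiuv/ is unchanged.
Rule 2 (intervocalic voicing): /p/ is a voiceless stop between vowels /o/ and /i/, so it voices to [b]. /k/ is a voiceless stop between vowels /a/ and /i/, so it voices to [g]. /gopikduejakiuv/ → gobikduejagiuv.
Rule 3 (stop-cluster a-epenthesis): /k/ and /d/ form a stop–stop cluster, so [a] is inserted between them. /gobikduejagiuv/ → gobikaduejagiuv.
Rule 4 (final devoicing): /v/ is a voiced obstruent in word-final position, so it devoices to [f]. /gobikaduejagiuv/ → gobikaduejagiuf.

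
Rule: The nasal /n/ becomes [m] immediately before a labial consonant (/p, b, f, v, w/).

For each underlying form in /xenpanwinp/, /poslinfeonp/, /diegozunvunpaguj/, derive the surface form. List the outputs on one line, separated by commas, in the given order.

/xenpanwinp/: /n/ precedes the labial consonant /p/, so it assimilates in place to [m]. /n/ precedes the labial consonant /w/, so it assimilates in place to [m]. /n/ precedes the labial consonant /p/, so it assimilates in place to [m]. → [xempamwimp].
/poslinfeonp/: /n/ precedes the labial consonant /f/, so it assimilates in place to [m]. /n/ precedes the labial consonant /p/, so it assimilates in place to [m]. → [poslimfeomp].
/diegozunvunpaguj/: /n/ precedes the labial consonant /v/, so it assimilates in place to [m]. /n/ precedes the labial consonant /p/, so it assimilates in place to [m]. → [diegozumvumpaguj].

xempamwimp, poslimfeomp, diegozumvumpaguj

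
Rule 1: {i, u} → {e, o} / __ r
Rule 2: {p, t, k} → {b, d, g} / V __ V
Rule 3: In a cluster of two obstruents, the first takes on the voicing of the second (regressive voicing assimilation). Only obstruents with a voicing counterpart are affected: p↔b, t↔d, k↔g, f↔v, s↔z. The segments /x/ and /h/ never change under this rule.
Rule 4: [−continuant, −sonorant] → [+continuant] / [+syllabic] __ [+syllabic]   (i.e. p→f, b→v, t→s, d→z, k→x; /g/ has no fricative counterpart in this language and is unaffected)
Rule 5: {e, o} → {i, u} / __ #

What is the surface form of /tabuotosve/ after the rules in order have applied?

tavuozozvi

Rule 1 (pre-rhotic lowering): no segment meets the environment; /tabuotosve/ is unchanged.
Rule 2 (intervocalic voicing): /t/ is a voiceless stop between vowels /o/ and /o/, so it voices to [d]. /tabuotosve/ → tabuodosve.
Rule 3 (regressive voicing assimilation): /s/ precedes the voiced obstruent /v/, so it voices to [z] by assimilation. /tabuodosve/ → tabuodozve.
Rule 4 (intervocalic spirantization): /b/ is a stop between vowels /a/ and /u/, so it spirantizes to the fricative [v]. /d/ is a stop between vowels /o/ and /o/, so it spirantizes to the fricative [z]. /tabuodozve/ → tavuozozve.
Rule 5 (final vowel raising): /e/ is a mid vowel in word-final position, so it raises to [i]. /tavuozozve/ → tavuozozvi.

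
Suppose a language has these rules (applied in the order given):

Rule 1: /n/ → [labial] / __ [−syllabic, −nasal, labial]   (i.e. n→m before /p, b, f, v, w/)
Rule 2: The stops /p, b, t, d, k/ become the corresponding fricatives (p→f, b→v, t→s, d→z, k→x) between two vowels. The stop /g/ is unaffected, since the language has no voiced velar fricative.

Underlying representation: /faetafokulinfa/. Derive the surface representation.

Rule 1 (nasal place assimilation): /n/ precedes the labial consonant /f/, so it assimilates in place to [m]. /faetafokulinfa/ → faetafokulimfa.
Rule 2 (intervocalic spirantization): /t/ is a stop between vowels /e/ and /a/, so it spirantizes to the fricative [s]. /k/ is a stop between vowels /o/ and /u/, so it spirantizes to the fricative [x]. /faetafokulimfa/ → faesafoxulimfa.

faesafoxulimfa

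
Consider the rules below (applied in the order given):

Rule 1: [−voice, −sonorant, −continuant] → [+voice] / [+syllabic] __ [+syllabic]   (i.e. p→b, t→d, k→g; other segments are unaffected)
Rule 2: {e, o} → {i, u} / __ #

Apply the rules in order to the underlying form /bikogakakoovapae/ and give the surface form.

Rule 1 (intervocalic voicing): /k/ is a voiceless stop between vowels /i/ and /o/, so it voices to [g]. /k/ is a voiceless stop between vowels /a/ and /a/, so it voices to [g]. /k/ is a voiceless stop between vowels /a/ and /o/, so it voices to [g]. /p/ is a voiceless stop between vowels /a/ and /a/, so it voices to [b]. /bikogakakoovapae/ → bigogagagoovabae.
Rule 2 (final vowel raising): /e/ is a mid vowel in word-final position, so it raises to [i]. /bigogagagoovabae/ → bigogagagoovabai.

bigogagagoovabai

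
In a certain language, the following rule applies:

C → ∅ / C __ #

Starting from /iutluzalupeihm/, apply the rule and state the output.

iutluzalupeih

/m/ is the second consonant of a word-final cluster /hm/, so it deletes.
The other instances of /t/, /l/, /z/, /p/, /h/ do not occur in the required environment and remain unchanged.
Surface form: [iutluzalupeih].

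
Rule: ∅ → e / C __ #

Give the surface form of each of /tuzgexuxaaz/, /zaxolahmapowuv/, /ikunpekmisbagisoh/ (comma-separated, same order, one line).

tuzgexuxaaze, zaxolahmapowuve, ikunpekmisbagisohe

/tuzgexuxaaz/: the form ends in the consonant /z/, so [e] is inserted word-finally. → [tuzgexuxaaze].
/zaxolahmapowuv/: the form ends in the consonant /v/, so [e] is inserted word-finally. → [zaxolahmapowuve].
/ikunpekmisbagisoh/: the form ends in the consonant /h/, so [e] is inserted word-finally. → [ikunpekmisbagisohe].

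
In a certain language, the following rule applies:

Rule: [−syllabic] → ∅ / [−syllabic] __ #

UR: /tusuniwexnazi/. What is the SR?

No segment of /tusuniwexnazi/ meets the structural description of the rule, so the form surfaces unchanged.

tusuniwexnazi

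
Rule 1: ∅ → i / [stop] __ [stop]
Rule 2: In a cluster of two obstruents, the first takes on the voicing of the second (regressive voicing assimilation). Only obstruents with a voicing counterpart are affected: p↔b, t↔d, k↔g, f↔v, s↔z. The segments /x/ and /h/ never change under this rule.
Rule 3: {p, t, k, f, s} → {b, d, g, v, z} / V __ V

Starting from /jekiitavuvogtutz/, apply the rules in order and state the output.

jegiidavuvogidudz

Rule 1 (stop-cluster i-epenthesis): /g/ and /t/ form a stop–stop cluster, so [i] is inserted between them. /jekiitavuvogtutz/ → jekiitavuvogitutz.
Rule 2 (regressive voicing assimilation): /t/ precedes the voiced obstruent /z/, so it voices to [d] by assimilation. /jekiitavuvogitutz/ → jekiitavuvogitudz.
Rule 3 (intervocalic voicing): /k/ is a voiceless obstruent between vowels /e/ and /i/, so it voices to [g]. /t/ is a voiceless obstruent between vowels /i/ and /a/, so it voices to [d]. /t/ is a voiceless obstruent between vowels /i/ and /u/, so it voices to [d]. /jekiitavuvogitudz/ → jegiidavuvogidudz.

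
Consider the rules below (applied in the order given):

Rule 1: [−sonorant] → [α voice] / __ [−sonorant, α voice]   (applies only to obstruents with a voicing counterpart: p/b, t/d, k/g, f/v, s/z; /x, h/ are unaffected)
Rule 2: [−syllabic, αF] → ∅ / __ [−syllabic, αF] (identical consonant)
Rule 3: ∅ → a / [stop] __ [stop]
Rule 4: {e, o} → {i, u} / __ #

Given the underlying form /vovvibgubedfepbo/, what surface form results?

vovibagubetfebu

Rule 1 (regressive voicing assimilation): /d/ precedes the voiceless obstruent /f/, so it devoices to [t] by assimilation. /p/ precedes the voiced obstruent /b/, so it voices to [b] by assimilation. /vovvibgubedfepbo/ → vovvibgubetfebbo.
Rule 2 (degemination): /vv/ is a geminate; the first /v/ deletes. /bb/ is a geminate; the first /b/ deletes. /vovvibgubetfebbo/ → vovibgubetfebo.
Rule 3 (stop-cluster a-epenthesis): /b/ and /g/ form a stop–stop cluster, so [a] is inserted between them. /vovibgubetfebo/ → vovibagubetfebo.
Rule 4 (final vowel raising): /o/ is a mid vowel in word-final position, so it raises to [u]. /vovibagubetfebo/ → vovibagubetfebu.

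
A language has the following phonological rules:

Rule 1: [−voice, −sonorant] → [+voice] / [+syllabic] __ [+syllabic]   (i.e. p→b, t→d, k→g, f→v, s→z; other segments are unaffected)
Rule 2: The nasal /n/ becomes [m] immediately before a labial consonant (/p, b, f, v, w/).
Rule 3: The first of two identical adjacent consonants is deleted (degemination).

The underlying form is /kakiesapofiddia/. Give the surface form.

kagiezabovidia

Rule 1 (intervocalic voicing): /k/ is a voiceless obstruent between vowels /a/ and /i/, so it voices to [g]. /s/ is a voiceless obstruent between vowels /e/ and /a/, so it voices to [z]. /p/ is a voiceless obstruent between vowels /a/ and /o/, so it voices to [b]. /f/ is a voiceless obstruent between vowels /o/ and /i/, so it voices to [v]. /kakiesapofiddia/ → kagiezaboviddia.
Rule 2 (nasal place assimilation): no segment meets the environment; /kagiezaboviddia/ is unchanged.
Rule 3 (degemination): /dd/ is a geminate; the first /d/ deletes. /kagiezaboviddia/ → kagiezabovidia.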